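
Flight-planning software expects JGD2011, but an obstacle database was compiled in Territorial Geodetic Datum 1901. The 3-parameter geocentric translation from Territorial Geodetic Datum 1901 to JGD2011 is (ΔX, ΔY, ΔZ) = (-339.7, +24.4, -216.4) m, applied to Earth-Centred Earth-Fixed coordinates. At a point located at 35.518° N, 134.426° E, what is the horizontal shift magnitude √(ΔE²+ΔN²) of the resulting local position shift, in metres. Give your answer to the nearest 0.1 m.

At φ = 35.518°, λ = 134.426°: sin φ = 0.580959, cos φ = 0.813933, sin λ = 0.714155, cos λ = -0.699987.
ΔE = −sin λ·ΔX + cos λ·ΔY = −(0.714155)·(-339.7) + (-0.699987)·(24.4) = 225.52 m.
ΔN = −sin φ cos λ·ΔX − sin φ sin λ·ΔY + cos φ·ΔZ = −(0.580959)(-0.699987)(-339.7) − (0.580959)(0.714155)(24.4) + (0.813933)(-216.4) = -324.40 m.
Horizontal magnitude = √(ΔE² + ΔN²) = √(225.52² + (-324.40)²) = 395.09 m.

395.1 m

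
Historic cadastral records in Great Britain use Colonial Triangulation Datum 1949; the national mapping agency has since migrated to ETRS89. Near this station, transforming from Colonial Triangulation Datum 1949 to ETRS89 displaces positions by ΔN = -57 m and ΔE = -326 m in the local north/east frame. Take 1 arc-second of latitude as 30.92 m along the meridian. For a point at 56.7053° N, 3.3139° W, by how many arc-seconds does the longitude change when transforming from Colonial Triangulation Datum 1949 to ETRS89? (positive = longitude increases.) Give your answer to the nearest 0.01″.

At latitude 56.7053°, cos φ = 0.548946.
1″ of longitude at this latitude = 30.92 × cos φ = 16.9734 m, so Δλ = -326.0 / 16.9734 = -19.207″.

Δλ = -19.21″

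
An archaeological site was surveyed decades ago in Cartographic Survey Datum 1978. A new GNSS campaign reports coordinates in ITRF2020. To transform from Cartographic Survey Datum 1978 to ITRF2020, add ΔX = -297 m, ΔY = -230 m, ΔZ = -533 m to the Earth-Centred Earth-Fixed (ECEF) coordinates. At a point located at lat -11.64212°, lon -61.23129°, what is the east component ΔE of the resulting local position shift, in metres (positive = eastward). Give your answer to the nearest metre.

ΔE = -371 m

The local east axis at (φ, λ) is (−sin λ, cos λ, 0), so ΔE = −sin(-61.23129°)·(-297) + cos(-61.23129°)·(-230) = -371.03 m.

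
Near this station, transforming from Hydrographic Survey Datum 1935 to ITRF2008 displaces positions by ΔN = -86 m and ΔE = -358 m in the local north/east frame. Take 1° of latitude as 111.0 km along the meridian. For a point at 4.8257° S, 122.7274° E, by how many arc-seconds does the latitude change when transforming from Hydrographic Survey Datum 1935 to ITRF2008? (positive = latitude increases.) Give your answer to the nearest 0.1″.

1° of latitude = 111.0 km, so Δφ = -86.0 / 111000 = -0.0007748° = -2.789″.

Δφ = -2.8″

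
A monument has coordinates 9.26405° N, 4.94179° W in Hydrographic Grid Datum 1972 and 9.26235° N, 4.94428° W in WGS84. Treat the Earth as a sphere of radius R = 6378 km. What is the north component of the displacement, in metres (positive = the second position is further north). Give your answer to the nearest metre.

Δφ = 9.26235° − 9.26405° = -0.00170°; Δλ = -4.94428° − -4.94179° = -0.00249°.
1° along a meridian = πR/180 = 111317 m.
ΔN = Δφ × 111317 = -189.2 m; ΔE = Δλ × 111317 × cos(9.26405°) = -0.00249 × 111317 × 0.986957 = -273.6 m.

ΔN = -189 m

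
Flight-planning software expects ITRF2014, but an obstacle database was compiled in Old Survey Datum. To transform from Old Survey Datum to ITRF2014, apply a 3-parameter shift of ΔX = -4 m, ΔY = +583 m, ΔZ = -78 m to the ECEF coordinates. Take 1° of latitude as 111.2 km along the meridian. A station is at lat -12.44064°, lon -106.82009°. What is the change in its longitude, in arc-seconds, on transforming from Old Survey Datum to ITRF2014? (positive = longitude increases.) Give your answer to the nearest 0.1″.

sin φ = -0.215428, cos φ = 0.976520, sin λ = -0.957218, cos λ = -0.289367.
East component: ΔE = −sin λ·ΔX + cos λ·ΔY = −(-0.957218)(-4) + (-0.289367)(583) = -172.53 m.
1° of latitude spans 111200 m; at latitude φ, 1° of longitude spans that × cos φ = 108589.0 m, so Δλ = -172.53 / 108589.0 × 3600 = -5.720″.

Δλ = -5.7″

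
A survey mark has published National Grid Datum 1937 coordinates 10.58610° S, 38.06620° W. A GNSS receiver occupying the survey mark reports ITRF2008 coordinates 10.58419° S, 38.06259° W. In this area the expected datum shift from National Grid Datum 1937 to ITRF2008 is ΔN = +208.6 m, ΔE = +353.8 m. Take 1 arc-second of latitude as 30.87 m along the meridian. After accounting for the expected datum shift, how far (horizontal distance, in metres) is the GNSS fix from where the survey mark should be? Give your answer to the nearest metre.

41 m

Observed coordinate differences: Δφ = +0.00191°, Δλ = +0.00361°.
Converting to metres (1° lat = 111132 m, cos φ = 0.982980): observed ΔN = 212.3 m, observed ΔE = 394.4 m.
Subtracting the expected shift leaves a residual of 212.3 − (208.6) = 3.7 m north and 394.4 − (353.8) = 40.6 m east.
Residual distance = √(3.7² + 40.6²) = 40.7 m.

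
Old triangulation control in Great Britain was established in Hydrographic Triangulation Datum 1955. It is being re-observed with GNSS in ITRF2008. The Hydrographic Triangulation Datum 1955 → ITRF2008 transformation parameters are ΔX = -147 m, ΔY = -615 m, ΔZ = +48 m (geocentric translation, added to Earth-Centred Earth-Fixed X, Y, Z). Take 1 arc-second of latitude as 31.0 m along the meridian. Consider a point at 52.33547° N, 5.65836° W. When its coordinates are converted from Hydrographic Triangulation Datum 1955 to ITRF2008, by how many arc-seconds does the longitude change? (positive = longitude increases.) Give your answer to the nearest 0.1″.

Δλ = -33.1″

sin φ = 0.791602, cos φ = 0.611037, sin λ = -0.098597, cos λ = 0.995127.
East component: ΔE = −sin λ·ΔX + cos λ·ΔY = −(-0.098597)(-147) + (0.995127)(-615) = -626.50 m.
1° of latitude spans 3600 × 31.00 = 111600 m; at latitude φ, 1° of longitude spans that × cos φ = 68191.7 m, so Δλ = -626.50 / 68191.7 × 3600 = -33.074″.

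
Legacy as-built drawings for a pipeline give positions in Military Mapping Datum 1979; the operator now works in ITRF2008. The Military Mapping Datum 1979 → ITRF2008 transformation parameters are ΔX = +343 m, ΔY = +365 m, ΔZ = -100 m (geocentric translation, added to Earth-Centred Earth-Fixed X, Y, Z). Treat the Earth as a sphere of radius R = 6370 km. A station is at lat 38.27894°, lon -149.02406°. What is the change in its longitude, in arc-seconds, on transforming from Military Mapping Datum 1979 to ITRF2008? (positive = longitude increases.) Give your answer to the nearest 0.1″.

sin φ = 0.619491, cos φ = 0.785004, sin λ = -0.514678, cos λ = -0.857384.
East component: ΔE = −sin λ·ΔX + cos λ·ΔY = −(-0.514678)(343) + (-0.857384)(365) = -136.41 m.
1° of latitude spans πR/180 = 111177 m; at latitude φ, 1° of longitude spans that × cos φ = 87274.8 m, so Δλ = -136.41 / 87274.8 × 3600 = -5.627″.

Δλ = -5.6″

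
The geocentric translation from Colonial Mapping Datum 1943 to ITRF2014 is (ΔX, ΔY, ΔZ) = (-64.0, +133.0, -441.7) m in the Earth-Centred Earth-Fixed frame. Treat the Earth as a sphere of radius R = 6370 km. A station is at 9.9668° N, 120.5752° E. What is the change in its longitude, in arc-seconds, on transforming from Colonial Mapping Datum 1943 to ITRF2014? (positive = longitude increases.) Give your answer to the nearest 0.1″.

sin φ = 0.173078, cos φ = 0.984908, sin λ = 0.860962, cos λ = -0.508669.
East component: ΔE = −sin λ·ΔX + cos λ·ΔY = −(0.860962)(-64.0) + (-0.508669)(133.0) = -12.55 m.
1° of latitude spans πR/180 = 111177 m; at latitude φ, 1° of longitude spans that × cos φ = 109499.6 m, so Δλ = -12.55 / 109499.6 × 3600 = -0.413″.

Δλ = -0.4″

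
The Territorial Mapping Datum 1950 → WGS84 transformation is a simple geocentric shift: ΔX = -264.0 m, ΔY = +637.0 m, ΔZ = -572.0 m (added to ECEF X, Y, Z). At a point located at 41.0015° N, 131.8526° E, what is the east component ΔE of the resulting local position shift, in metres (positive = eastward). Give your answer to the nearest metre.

ΔE = -228 m

The local east axis at (φ, λ) is (−sin λ, cos λ, 0), so ΔE = −sin(131.8526°)·(-264.0) + cos(131.8526°)·637.0 = -228.37 m.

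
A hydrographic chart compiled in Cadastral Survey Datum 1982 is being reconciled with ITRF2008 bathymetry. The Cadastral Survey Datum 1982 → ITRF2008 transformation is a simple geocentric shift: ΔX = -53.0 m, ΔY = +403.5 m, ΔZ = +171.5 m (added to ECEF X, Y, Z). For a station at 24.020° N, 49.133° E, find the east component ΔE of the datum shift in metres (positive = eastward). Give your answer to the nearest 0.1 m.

At φ = 24.020°, λ = 49.133°: sin φ = 0.407056, cos φ = 0.913403, sin λ = 0.756230, cos λ = 0.654305.
ΔE = −sin λ·ΔX + cos λ·ΔY = −(0.756230)·(-53.0) + (0.654305)·(403.5) = 304.09 m.

ΔE = 304.1 m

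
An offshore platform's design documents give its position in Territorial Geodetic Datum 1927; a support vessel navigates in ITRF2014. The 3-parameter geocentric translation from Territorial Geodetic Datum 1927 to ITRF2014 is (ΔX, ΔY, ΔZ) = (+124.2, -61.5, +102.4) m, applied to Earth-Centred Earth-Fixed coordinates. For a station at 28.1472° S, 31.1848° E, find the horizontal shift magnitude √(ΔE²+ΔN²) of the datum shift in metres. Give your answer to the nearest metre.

171 m

The local east axis at (φ, λ) is (−sin λ, cos λ, 0), so ΔE = −sin(31.1848°)·124.2 + cos(31.1848°)·(-61.5) = -116.92 m.
The local north axis is (−sin φ cos λ, −sin φ sin λ, cos φ), giving ΔN = 50.124 − 15.022 + 90.290 = 125.39 m.
Horizontal magnitude = √(ΔE² + ΔN²) = √((-116.92)² + 125.39²) = 171.45 m.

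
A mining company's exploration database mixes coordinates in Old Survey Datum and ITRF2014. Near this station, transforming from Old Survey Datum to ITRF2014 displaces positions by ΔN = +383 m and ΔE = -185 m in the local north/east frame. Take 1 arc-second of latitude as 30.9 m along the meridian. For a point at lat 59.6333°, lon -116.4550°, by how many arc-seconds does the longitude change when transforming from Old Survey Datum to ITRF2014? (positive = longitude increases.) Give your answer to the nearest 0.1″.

At latitude 59.6333°, cos φ = 0.505532.
1″ of longitude at this latitude = 30.90 × cos φ = 15.6210 m, so Δλ = -185.0 / 15.6210 = -11.843″.

Δλ = -11.8″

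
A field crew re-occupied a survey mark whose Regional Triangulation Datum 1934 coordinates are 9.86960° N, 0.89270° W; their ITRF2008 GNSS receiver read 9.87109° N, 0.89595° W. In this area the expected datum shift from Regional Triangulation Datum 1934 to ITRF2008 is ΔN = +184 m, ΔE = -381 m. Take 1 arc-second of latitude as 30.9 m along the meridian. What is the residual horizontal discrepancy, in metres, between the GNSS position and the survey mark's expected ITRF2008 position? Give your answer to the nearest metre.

31 m

Observed coordinate differences: Δφ = +0.00149°, Δλ = -0.00325°.
Converting to metres (1° lat = 111240 m, cos φ = 0.985200): observed ΔN = 165.7 m, observed ΔE = -356.2 m.
Subtracting the expected shift leaves a residual of 165.7 − (184) = -18.3 m north and -356.2 − (-381) = 24.8 m east.
Residual distance = √((-18.3)² + 24.8²) = 30.8 m.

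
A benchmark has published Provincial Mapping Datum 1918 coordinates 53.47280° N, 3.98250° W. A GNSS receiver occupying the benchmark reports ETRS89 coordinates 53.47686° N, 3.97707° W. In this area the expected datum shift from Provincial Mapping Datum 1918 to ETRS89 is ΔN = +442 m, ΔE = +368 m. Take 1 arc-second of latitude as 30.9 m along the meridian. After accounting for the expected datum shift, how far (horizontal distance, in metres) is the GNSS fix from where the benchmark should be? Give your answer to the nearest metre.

13 m

Observed coordinate differences: Δφ = +0.00406°, Δλ = +0.00543°.
Converting to metres (1° lat = 111240 m, cos φ = 0.595204): observed ΔN = 451.6 m, observed ΔE = 359.5 m.
Subtracting the expected shift leaves a residual of 451.6 − (442) = 9.6 m north and 359.5 − (368) = -8.5 m east.
Residual distance = √(9.6² + (-8.5)²) = 12.8 m.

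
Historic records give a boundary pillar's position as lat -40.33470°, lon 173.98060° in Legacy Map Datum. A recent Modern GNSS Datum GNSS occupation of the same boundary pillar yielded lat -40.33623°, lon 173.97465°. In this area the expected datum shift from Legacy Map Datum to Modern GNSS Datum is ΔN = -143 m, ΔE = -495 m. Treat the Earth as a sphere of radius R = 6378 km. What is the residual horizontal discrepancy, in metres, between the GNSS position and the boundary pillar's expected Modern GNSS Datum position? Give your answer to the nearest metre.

29 m

Observed coordinate differences: Δφ = -0.00153°, Δλ = -0.00595°.
Converting to metres (1° lat = 111317 m, cos φ = 0.762276): observed ΔN = -170.3 m, observed ΔE = -504.9 m.
Subtracting the expected shift leaves a residual of -170.3 − (-143) = -27.3 m north and -504.9 − (-495) = -9.9 m east.
Residual distance = √((-27.3)² + (-9.9)²) = 29.0 m.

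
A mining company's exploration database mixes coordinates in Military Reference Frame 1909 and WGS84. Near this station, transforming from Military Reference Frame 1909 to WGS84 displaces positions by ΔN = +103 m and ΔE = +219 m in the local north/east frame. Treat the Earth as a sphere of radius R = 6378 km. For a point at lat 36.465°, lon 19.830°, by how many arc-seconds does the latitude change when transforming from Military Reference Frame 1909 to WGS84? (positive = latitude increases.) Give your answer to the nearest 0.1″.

On a sphere of radius R, 1 rad of latitude = R, so Δφ = ΔN / R = 103.0 / 6378000 = 1.6149e-05 rad = 3.331″.

Δφ = 3.3″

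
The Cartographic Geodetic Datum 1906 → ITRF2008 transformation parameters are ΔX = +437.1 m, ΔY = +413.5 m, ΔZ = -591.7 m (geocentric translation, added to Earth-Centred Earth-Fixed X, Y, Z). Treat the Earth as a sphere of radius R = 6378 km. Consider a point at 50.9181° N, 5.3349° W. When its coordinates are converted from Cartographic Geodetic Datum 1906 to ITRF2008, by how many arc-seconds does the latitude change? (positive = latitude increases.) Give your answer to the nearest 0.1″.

sin φ = 0.776246, cos φ = 0.630431, sin λ = -0.092977, cos λ = 0.995668.
North component: ΔN = −sin φ cos λ·ΔX − sin φ sin λ·ΔY + cos φ·ΔZ = −(0.776246)(0.995668)(437.1) − (0.776246)(-0.092977)(413.5) + (0.630431)(-591.7) = -681.01 m.
1° of latitude spans πR/180 = 111317 m, so Δφ = -681.01 / 111317 × 3600 = -22.024″.

Δφ = -22.0″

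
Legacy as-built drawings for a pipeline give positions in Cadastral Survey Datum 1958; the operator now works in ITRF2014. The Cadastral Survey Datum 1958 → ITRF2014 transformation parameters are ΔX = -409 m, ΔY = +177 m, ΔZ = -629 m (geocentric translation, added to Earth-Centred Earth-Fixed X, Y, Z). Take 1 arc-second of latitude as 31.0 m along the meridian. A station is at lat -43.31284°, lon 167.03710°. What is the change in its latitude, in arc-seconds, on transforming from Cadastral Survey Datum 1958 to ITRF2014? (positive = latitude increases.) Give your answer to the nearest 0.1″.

sin φ = -0.685981, cos φ = 0.727619, sin λ = 0.224320, cos λ = -0.974516.
North component: ΔN = −sin φ cos λ·ΔX − sin φ sin λ·ΔY + cos φ·ΔZ = −(-0.685981)(-0.974516)(-409) − (-0.685981)(0.224320)(177) + (0.727619)(-629) = -157.02 m.
1° of latitude spans 3600 × 31.00 = 111600 m, so Δφ = -157.02 / 111600 × 3600 = -5.065″.

Δφ = -5.1″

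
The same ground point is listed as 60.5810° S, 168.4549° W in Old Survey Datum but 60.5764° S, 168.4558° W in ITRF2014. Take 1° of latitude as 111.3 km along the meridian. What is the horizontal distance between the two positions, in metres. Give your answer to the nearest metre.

Δφ = -60.5764° − -60.5810° = +0.0046°; Δλ = -168.4558° − -168.4549° = -0.0009°.
ΔN = Δφ × 111300 = 512.0 m; ΔE = Δλ × 111300 × cos(-60.5810°) = -0.0009 × 111300 × 0.491193 = -49.2 m.
Distance = √(ΔE² + ΔN²) = √((-49.2)² + 512.0²) = 514.3 m.

514 m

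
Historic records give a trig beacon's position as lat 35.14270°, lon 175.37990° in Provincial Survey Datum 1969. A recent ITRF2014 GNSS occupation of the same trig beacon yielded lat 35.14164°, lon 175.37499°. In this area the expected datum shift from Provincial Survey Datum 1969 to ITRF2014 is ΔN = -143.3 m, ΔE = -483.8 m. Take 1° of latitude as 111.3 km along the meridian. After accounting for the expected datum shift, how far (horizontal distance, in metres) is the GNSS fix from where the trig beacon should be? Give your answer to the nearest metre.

45 m

Observed coordinate differences: Δφ = -0.00106°, Δλ = -0.00491°.
Converting to metres (1° lat = 111300 m, cos φ = 0.817721): observed ΔN = -118.0 m, observed ΔE = -446.9 m.
Subtracting the expected shift leaves a residual of -118.0 − (-143.3) = 25.3 m north and -446.9 − (-483.8) = 36.9 m east.
Residual distance = √(25.3² + 36.9²) = 44.8 m.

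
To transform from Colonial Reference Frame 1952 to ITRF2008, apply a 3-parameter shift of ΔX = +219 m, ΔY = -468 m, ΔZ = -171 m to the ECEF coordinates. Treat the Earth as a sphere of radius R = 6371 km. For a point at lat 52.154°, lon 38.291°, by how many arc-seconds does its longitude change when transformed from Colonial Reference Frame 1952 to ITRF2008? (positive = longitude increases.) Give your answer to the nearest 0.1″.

sin φ = 0.789663, cos φ = 0.613541, sin λ = 0.619656, cos λ = 0.784874.
East component: ΔE = −sin λ·ΔX + cos λ·ΔY = −(0.619656)(219) + (0.784874)(-468) = -503.03 m.
1° of latitude spans πR/180 = 111195 m; at latitude φ, 1° of longitude spans that × cos φ = 68222.7 m, so Δλ = -503.03 / 68222.7 × 3600 = -26.544″.

Δλ = -26.5″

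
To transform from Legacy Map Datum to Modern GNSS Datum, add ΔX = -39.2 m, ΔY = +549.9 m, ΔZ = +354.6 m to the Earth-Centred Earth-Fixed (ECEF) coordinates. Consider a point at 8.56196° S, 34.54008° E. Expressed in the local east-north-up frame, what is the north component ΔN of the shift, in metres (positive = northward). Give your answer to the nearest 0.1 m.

ΔN = 392.3 m

At φ = -8.56196°, λ = 34.54008°: sin φ = -0.148879, cos φ = 0.988855, sin λ = 0.566983, cos λ = 0.823730.
ΔN = −sin φ cos λ·ΔX − sin φ sin λ·ΔY + cos φ·ΔZ = −(-0.148879)(0.823730)(-39.2) − (-0.148879)(0.566983)(549.9) + (0.988855)(354.6) = 392.26 m.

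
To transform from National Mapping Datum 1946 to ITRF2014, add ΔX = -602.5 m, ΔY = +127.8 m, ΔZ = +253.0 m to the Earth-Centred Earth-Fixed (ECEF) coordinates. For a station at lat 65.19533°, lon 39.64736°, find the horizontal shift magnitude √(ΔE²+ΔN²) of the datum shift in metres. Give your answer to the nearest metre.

662 m

At φ = 65.19533°, λ = 39.64736°: sin φ = 0.907743, cos φ = 0.419526, sin λ = 0.638061, cos λ = 0.769986.
ΔE = −sin λ·ΔX + cos λ·ΔY = −(0.638061)·(-602.5) + (0.769986)·(127.8) = 482.84 m.
ΔN = −sin φ cos λ·ΔX − sin φ sin λ·ΔY + cos φ·ΔZ = −(0.907743)(0.769986)(-602.5) − (0.907743)(0.638061)(127.8) + (0.419526)(253.0) = 453.24 m.
Horizontal magnitude = √(ΔE² + ΔN²) = √(482.84² + 453.24²) = 662.23 m.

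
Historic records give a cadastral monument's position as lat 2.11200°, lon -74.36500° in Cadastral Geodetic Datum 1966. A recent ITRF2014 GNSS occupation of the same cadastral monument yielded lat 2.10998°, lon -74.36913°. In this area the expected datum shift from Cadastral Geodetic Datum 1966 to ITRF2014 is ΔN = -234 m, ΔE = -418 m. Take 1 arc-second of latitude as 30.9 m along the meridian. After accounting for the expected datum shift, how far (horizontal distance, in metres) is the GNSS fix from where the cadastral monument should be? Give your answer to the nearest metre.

Observed coordinate differences: Δφ = -0.00202°, Δλ = -0.00413°.
Converting to metres (1° lat = 111240 m, cos φ = 0.999321): observed ΔN = -224.7 m, observed ΔE = -459.1 m.
Subtracting the expected shift leaves a residual of -224.7 − (-234) = 9.3 m north and -459.1 − (-418) = -41.1 m east.
Residual distance = √(9.3² + (-41.1)²) = 42.1 m.

42 m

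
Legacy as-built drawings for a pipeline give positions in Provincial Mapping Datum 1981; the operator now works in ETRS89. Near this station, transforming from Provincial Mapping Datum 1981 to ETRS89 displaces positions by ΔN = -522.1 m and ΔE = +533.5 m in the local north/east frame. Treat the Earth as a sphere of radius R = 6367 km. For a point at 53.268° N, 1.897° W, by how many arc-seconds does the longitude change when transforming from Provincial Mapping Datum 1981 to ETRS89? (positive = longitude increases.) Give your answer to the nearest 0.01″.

Δλ = 28.90″

At latitude 53.268°, cos φ = 0.598073.
One radian of longitude at latitude φ spans R cos φ, so Δλ = ΔE / (R cos φ) = 533.5 / (6367000 × 0.598073) = 1.4010e-04 rad = 28.898″.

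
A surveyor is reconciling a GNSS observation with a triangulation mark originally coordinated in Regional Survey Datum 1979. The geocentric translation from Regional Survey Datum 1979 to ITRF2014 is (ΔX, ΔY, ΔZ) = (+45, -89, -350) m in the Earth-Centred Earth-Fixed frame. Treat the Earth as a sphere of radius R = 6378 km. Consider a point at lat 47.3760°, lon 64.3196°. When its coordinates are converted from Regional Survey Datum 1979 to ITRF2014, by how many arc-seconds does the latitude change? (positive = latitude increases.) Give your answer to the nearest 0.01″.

Δφ = -6.22″

sin φ = 0.735813, cos φ = 0.677184, sin λ = 0.901225, cos λ = 0.433351.
North component: ΔN = −sin φ cos λ·ΔX − sin φ sin λ·ΔY + cos φ·ΔZ = −(0.735813)(0.433351)(45) − (0.735813)(0.901225)(-89) + (0.677184)(-350) = -192.34 m.
1° of latitude spans πR/180 = 111317 m, so Δφ = -192.34 / 111317 × 3600 = -6.220″.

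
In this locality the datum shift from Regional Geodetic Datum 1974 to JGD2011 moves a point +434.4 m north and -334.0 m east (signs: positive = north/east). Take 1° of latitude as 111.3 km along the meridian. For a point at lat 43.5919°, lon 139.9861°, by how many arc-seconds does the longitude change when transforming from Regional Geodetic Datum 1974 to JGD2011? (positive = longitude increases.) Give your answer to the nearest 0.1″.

Δλ = -14.9″

At latitude 43.5919°, cos φ = 0.724269.
1° of longitude at this latitude = 111.3 × cos φ = 80.61 km, so Δλ = -334.0 / 80611.2 = -0.0041433° = -14.916″.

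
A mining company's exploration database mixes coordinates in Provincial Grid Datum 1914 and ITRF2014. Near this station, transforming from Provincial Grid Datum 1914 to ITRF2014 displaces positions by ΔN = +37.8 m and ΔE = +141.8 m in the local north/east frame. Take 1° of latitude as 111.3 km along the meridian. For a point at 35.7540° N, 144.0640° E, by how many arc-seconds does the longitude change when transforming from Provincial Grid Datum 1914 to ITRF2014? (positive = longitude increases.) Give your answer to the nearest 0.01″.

Δλ = 5.65″

At latitude 35.7540°, cos φ = 0.811533.
1° of longitude at this latitude = 111.3 × cos φ = 90.32 km, so Δλ = 141.8 / 90323.6 = 0.0015699° = 5.652″.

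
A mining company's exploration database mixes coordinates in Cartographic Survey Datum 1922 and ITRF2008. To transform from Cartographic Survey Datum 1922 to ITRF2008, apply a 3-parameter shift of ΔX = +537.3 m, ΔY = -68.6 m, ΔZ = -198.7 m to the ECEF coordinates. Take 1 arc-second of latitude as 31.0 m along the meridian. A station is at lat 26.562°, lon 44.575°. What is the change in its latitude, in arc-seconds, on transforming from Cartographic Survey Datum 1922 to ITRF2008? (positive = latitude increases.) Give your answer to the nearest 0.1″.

Δφ = -10.6″

sin φ = 0.447166, cos φ = 0.894451, sin λ = 0.701842, cos λ = 0.712332.
North component: ΔN = −sin φ cos λ·ΔX − sin φ sin λ·ΔY + cos φ·ΔZ = −(0.447166)(0.712332)(537.3) − (0.447166)(0.701842)(-68.6) + (0.894451)(-198.7) = -327.34 m.
1° of latitude spans 3600 × 31.00 = 111600 m, so Δφ = -327.34 / 111600 × 3600 = -10.560″.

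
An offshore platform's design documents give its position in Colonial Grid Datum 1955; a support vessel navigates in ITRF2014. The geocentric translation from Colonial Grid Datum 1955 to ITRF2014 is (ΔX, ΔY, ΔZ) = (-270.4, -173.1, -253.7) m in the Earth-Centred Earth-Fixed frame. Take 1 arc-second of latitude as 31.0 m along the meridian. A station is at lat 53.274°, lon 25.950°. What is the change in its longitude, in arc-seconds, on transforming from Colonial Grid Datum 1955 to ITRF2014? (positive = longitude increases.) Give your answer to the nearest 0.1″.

sin φ = 0.801504, cos φ = 0.597989, sin λ = 0.437587, cos λ = 0.899176.
East component: ΔE = −sin λ·ΔX + cos λ·ΔY = −(0.437587)(-270.4) + (0.899176)(-173.1) = -37.32 m.
1° of latitude spans 3600 × 31.00 = 111600 m; at latitude φ, 1° of longitude spans that × cos φ = 66735.6 m, so Δλ = -37.32 / 66735.6 × 3600 = -2.013″.

Δλ = -2.0″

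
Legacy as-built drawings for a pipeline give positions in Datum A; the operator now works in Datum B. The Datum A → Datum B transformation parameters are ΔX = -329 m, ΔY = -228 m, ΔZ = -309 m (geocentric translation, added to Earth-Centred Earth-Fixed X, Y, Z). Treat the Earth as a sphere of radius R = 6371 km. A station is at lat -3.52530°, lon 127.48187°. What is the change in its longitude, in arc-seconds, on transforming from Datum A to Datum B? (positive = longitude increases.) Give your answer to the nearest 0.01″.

Δλ = 12.97″

sin φ = -0.061489, cos φ = 0.998108, sin λ = 0.793546, cos λ = -0.608510.
East component: ΔE = −sin λ·ΔX + cos λ·ΔY = −(0.793546)(-329) + (-0.608510)(-228) = 399.82 m.
1° of latitude spans πR/180 = 111195 m; at latitude φ, 1° of longitude spans that × cos φ = 110984.5 m, so Δλ = 399.82 / 110984.5 × 3600 = 12.969″.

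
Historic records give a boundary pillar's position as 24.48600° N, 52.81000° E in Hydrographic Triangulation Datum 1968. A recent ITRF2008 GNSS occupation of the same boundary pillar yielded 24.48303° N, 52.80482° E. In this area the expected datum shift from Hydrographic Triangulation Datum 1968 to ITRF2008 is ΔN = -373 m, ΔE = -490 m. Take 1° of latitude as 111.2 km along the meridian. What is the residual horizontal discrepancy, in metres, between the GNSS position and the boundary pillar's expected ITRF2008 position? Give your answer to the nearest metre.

55 m

Observed coordinate differences: Δφ = -0.00297°, Δλ = -0.00518°.
Converting to metres (1° lat = 111200 m, cos φ = 0.910063): observed ΔN = -330.3 m, observed ΔE = -524.2 m.
Subtracting the expected shift leaves a residual of -330.3 − (-373) = 42.7 m north and -524.2 − (-490) = -34.2 m east.
Residual distance = √(42.7² + (-34.2)²) = 54.7 m.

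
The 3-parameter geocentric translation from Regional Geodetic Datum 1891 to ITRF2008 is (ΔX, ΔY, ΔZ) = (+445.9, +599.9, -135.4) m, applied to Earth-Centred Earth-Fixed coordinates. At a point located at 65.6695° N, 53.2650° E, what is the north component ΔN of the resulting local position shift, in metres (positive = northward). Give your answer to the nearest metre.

At φ = 65.6695°, λ = 53.2650°: sin φ = 0.911184, cos φ = 0.411999, sin λ = 0.801410, cos λ = 0.598115.
ΔN = −sin φ cos λ·ΔX − sin φ sin λ·ΔY + cos φ·ΔZ = −(0.911184)(0.598115)(445.9) − (0.911184)(0.801410)(599.9) + (0.411999)(-135.4) = -736.86 m.

ΔN = -737 m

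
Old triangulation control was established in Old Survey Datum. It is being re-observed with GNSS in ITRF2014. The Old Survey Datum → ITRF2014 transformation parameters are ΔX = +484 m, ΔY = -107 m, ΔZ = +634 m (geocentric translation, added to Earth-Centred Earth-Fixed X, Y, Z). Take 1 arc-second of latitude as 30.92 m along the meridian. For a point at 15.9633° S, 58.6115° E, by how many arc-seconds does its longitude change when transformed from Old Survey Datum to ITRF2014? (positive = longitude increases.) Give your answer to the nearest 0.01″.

sin φ = -0.275022, cos φ = 0.961438, sin λ = 0.853655, cos λ = 0.520838.
East component: ΔE = −sin λ·ΔX + cos λ·ΔY = −(0.853655)(484) + (0.520838)(-107) = -468.90 m.
1° of latitude spans 3600 × 30.92 = 111312 m; at latitude φ, 1° of longitude spans that × cos φ = 107019.6 m, so Δλ = -468.90 / 107019.6 × 3600 = -15.773″.

Δλ = -15.77″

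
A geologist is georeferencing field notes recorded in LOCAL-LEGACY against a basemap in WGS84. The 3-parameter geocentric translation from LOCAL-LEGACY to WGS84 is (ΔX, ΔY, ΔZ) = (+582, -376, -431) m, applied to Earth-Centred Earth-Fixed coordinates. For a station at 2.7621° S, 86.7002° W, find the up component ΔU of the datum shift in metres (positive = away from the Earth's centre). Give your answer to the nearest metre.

The local up (radial) axis is (cos φ cos λ, cos φ sin λ, sin φ), giving ΔU = 33.461 + 374.940 + 20.769 = 429.17 m.

ΔU = 429 m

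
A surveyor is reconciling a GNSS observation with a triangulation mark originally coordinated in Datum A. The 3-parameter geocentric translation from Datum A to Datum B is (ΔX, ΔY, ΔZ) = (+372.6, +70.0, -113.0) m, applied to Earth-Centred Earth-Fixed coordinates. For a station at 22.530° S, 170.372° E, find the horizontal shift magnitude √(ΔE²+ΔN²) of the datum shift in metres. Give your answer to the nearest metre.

274 m

The local east axis at (φ, λ) is (−sin λ, cos λ, 0), so ΔE = −sin(170.372°)·372.6 + cos(170.372°)·70.0 = -131.33 m.
The local north axis is (−sin φ cos λ, −sin φ sin λ, cos φ), giving ΔN = -140.757 + 4.486 − 104.376 = -240.65 m.
Horizontal magnitude = √(ΔE² + ΔN²) = √((-131.33)² + (-240.65)²) = 274.15 m.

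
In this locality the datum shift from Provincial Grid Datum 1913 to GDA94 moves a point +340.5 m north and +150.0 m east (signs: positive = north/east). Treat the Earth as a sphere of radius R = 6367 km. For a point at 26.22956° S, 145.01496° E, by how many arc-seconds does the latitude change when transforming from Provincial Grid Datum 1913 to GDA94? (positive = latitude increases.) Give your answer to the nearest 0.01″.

Δφ = 11.03″

On a sphere of radius R, 1 rad of latitude = R, so Δφ = ΔN / R = 340.5 / 6367000 = 5.3479e-05 rad = 11.031″.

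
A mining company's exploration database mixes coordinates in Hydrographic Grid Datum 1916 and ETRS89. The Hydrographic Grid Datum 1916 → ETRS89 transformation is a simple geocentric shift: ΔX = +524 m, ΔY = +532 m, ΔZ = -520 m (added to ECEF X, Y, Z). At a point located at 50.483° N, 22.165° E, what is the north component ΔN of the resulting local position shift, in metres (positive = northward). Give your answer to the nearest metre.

ΔN = -860 m

At φ = 50.483°, λ = 22.165°: sin φ = 0.771436, cos φ = 0.636307, sin λ = 0.377275, cos λ = 0.926101.
ΔN = −sin φ cos λ·ΔX − sin φ sin λ·ΔY + cos φ·ΔZ = −(0.771436)(0.926101)(524) − (0.771436)(0.377275)(532) + (0.636307)(-520) = -860.07 m.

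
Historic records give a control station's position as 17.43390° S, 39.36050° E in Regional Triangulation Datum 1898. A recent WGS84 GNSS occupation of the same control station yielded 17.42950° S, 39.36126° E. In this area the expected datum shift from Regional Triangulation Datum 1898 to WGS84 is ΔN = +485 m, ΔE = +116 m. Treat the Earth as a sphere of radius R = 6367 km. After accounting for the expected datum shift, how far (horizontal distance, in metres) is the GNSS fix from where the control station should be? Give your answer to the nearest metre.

Observed coordinate differences: Δφ = +0.00440°, Δλ = +0.00076°.
Converting to metres (1° lat = 111125 m, cos φ = 0.954063): observed ΔN = 489.0 m, observed ΔE = 80.6 m.
Subtracting the expected shift leaves a residual of 489.0 − (485) = 4.0 m north and 80.6 − (116) = -35.4 m east.
Residual distance = √(4.0² + (-35.4)²) = 35.6 m.

36 m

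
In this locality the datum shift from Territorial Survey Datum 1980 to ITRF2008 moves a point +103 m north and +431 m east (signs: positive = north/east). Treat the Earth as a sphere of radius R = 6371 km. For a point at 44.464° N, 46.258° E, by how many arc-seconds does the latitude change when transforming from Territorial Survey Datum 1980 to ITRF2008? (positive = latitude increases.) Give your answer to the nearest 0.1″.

On a sphere of radius R, 1 rad of latitude = R, so Δφ = ΔN / R = 103.0 / 6371000 = 1.6167e-05 rad = 3.335″.

Δφ = 3.3″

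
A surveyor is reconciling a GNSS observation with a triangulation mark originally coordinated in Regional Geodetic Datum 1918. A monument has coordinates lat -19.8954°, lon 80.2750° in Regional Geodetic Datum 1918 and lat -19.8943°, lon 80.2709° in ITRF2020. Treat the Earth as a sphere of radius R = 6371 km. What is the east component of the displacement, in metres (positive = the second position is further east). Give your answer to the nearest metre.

Δφ = -19.8943° − -19.8954° = +0.0011°; Δλ = 80.2709° − 80.2750° = -0.0041°.
1° along a meridian = πR/180 = 111195 m.
ΔN = Δφ × 111195 = 122.3 m; ΔE = Δλ × 111195 × cos(-19.8954°) = -0.0041 × 111195 × 0.940315 = -428.7 m.

ΔE = -429 m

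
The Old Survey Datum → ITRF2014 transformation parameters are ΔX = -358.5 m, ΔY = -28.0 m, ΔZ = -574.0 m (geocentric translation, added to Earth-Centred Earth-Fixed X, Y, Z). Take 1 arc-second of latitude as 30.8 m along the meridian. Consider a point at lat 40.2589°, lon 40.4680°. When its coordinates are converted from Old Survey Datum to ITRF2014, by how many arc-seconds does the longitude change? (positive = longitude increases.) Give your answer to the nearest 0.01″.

Δλ = 8.99″

sin φ = 0.646243, cos φ = 0.763132, sin λ = 0.649023, cos λ = 0.760769.
East component: ΔE = −sin λ·ΔX + cos λ·ΔY = −(0.649023)(-358.5) + (0.760769)(-28.0) = 211.37 m.
1° of latitude spans 3600 × 30.80 = 110880 m; at latitude φ, 1° of longitude spans that × cos φ = 84616.1 m, so Δλ = 211.37 / 84616.1 × 3600 = 8.993″.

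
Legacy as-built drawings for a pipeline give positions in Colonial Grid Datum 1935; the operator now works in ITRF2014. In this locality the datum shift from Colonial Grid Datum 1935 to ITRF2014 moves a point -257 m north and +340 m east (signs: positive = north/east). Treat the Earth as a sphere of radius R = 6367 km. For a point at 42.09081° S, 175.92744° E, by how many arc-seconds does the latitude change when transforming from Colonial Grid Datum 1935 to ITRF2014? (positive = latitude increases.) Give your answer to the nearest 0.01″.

On a sphere of radius R, 1 rad of latitude = R, so Δφ = ΔN / R = -257.0 / 6367000 = -4.0364e-05 rad = -8.326″.

Δφ = -8.33″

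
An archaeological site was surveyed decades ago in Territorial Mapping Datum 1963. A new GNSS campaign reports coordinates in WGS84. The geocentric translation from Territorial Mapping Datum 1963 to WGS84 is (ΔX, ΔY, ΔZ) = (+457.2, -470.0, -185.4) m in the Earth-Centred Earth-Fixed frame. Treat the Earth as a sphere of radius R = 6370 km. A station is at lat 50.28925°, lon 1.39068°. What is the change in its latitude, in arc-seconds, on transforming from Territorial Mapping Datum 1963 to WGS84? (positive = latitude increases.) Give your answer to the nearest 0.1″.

sin φ = 0.769280, cos φ = 0.638912, sin λ = 0.024270, cos λ = 0.999705.
North component: ΔN = −sin φ cos λ·ΔX − sin φ sin λ·ΔY + cos φ·ΔZ = −(0.769280)(0.999705)(457.2) − (0.769280)(0.024270)(-470.0) + (0.638912)(-185.4) = -461.29 m.
1° of latitude spans πR/180 = 111177 m, so Δφ = -461.29 / 111177 × 3600 = -14.937″.

Δφ = -14.9″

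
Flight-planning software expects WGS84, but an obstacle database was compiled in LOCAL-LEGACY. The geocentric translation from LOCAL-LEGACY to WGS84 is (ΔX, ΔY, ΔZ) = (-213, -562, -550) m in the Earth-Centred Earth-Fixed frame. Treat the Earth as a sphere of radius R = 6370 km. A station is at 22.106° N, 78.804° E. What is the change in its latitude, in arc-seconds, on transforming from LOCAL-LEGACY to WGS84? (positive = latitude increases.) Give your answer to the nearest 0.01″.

Δφ = -9.28″

sin φ = 0.376321, cos φ = 0.926489, sin λ = 0.980969, cos λ = 0.194166.
North component: ΔN = −sin φ cos λ·ΔX − sin φ sin λ·ΔY + cos φ·ΔZ = −(0.376321)(0.194166)(-213) − (0.376321)(0.980969)(-562) + (0.926489)(-550) = -286.54 m.
1° of latitude spans πR/180 = 111177 m, so Δφ = -286.54 / 111177 × 3600 = -9.278″.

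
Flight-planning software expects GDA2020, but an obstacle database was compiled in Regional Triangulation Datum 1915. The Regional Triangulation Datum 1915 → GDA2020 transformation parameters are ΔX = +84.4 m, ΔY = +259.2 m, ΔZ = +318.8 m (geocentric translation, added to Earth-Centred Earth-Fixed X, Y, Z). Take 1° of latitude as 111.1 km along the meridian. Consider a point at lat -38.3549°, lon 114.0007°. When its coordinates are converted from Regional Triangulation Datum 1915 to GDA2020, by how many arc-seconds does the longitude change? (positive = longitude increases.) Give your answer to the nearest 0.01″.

Δλ = -7.54″

sin φ = -0.620531, cos φ = 0.784182, sin λ = 0.913540, cos λ = -0.406748.
East component: ΔE = −sin λ·ΔX + cos λ·ΔY = −(0.913540)(84.4) + (-0.406748)(259.2) = -182.53 m.
1° of latitude spans 111100 m; at latitude φ, 1° of longitude spans that × cos φ = 87122.6 m, so Δλ = -182.53 / 87122.6 × 3600 = -7.542″.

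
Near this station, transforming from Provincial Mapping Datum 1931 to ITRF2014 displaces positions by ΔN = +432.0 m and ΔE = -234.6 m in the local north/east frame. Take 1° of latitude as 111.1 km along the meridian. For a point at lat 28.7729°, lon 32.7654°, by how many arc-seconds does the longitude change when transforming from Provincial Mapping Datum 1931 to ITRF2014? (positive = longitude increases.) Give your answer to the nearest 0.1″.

Δλ = -8.7″

At latitude 28.7729°, cos φ = 0.876534.
1° of longitude at this latitude = 111.1 × cos φ = 97.38 km, so Δλ = -234.6 / 97383.0 = -0.0024090° = -8.673″.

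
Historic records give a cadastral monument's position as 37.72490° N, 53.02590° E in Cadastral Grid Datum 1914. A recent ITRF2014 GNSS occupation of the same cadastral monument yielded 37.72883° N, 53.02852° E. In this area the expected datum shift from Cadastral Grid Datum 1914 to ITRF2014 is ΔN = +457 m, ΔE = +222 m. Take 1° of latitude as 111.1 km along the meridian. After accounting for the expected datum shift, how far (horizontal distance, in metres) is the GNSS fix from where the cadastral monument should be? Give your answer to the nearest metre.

Observed coordinate differences: Δφ = +0.00393°, Δλ = +0.00262°.
Converting to metres (1° lat = 111100 m, cos φ = 0.790958): observed ΔN = 436.6 m, observed ΔE = 230.2 m.
Subtracting the expected shift leaves a residual of 436.6 − (457) = -20.4 m north and 230.2 − (222) = 8.2 m east.
Residual distance = √((-20.4)² + 8.2²) = 22.0 m.

22 m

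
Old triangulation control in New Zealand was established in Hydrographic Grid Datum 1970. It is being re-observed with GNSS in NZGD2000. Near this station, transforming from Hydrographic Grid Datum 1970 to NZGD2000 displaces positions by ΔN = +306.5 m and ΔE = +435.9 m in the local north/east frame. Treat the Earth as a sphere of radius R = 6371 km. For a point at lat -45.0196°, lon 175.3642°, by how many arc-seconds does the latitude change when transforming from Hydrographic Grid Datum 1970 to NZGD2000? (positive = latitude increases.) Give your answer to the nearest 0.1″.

Δφ = 9.9″

On a sphere of radius R, 1 rad of latitude = R, so Δφ = ΔN / R = 306.5 / 6371000 = 4.8109e-05 rad = 9.923″.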